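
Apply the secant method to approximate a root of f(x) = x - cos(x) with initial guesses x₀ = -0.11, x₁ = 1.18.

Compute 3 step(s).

f(x) = x - cos(x)
x₀ = -0.11, x₁ = 1.18

Secant formula: x_{n+1} = x_n - f(x_n)(x_n - x_{n-1})/(f(x_n) - f(x_{n-1}))

Iteration 1:
  f(-0.110000) = -1.103956
  f(1.180000) = 0.799075
  x_2 = 1.180000 - 0.799075×(1.180000 - (-0.110000))/(0.799075 - (-1.103956))
       = 0.638334
Iteration 2:
  f(1.180000) = 0.799075
  f(0.638334) = -0.164755
  x_3 = 0.638334 - (-0.164755)×(0.638334 - 1.180000)/(-0.164755 - 0.799075)
       = 0.730925
Iteration 3:
  f(0.638334) = -0.164755
  f(0.730925) = -0.013631
  x_4 = 0.730925 - (-0.013631)×(0.730925 - 0.638334)/(-0.013631 - (-0.164755))
       = 0.739277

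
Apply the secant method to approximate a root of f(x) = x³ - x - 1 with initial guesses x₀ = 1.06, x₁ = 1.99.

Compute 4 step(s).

f(x) = x³ - x - 1
x₀ = 1.06, x₁ = 1.99

Secant formula: x_{n+1} = x_n - f(x_n)(x_n - x_{n-1})/(f(x_n) - f(x_{n-1}))

Iteration 1:
  f(1.060000) = -0.868984
  f(1.990000) = 4.890599
  x_2 = 1.990000 - 4.890599×(1.990000 - 1.060000)/(4.890599 - (-0.868984))
       = 1.200315
Iteration 2:
  f(1.990000) = 4.890599
  f(1.200315) = -0.470954
  x_3 = 1.200315 - (-0.470954)×(1.200315 - 1.990000)/(-0.470954 - 4.890599)
       = 1.269680
Iteration 3:
  f(1.200315) = -0.470954
  f(1.269680) = -0.222844
  x_4 = 1.269680 - (-0.222844)×(1.269680 - 1.200315)/(-0.222844 - (-0.470954))
       = 1.331982
Iteration 4:
  f(1.269680) = -0.222844
  f(1.331982) = 0.031188
  x_5 = 1.331982 - 0.031188×(1.331982 - 1.269680)/(0.031188 - (-0.222844))
       = 1.324333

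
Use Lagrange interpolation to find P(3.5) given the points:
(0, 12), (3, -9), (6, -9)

Lagrange interpolation formula:
P(x) = Σ yᵢ × Lᵢ(x)
where Lᵢ(x) = Π_{j≠i} (x - xⱼ)/(xᵢ - xⱼ)

L_0(3.5) = (3.5 - 3)/(0 - 3) × (3.5 - 6)/(0 - 6) = -0.069444
L_1(3.5) = (3.5 - 0)/(3 - 0) × (3.5 - 6)/(3 - 6) = 0.972222
L_2(3.5) = (3.5 - 0)/(6 - 0) × (3.5 - 3)/(6 - 3) = 0.097222

P(3.5) = 12×L_0(3.5) + (-9)×L_1(3.5) + (-9)×L_2(3.5)
P(3.5) = -10.458333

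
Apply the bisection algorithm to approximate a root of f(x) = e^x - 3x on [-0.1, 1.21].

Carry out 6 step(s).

f(x) = e^x - 3x
Initial interval: [-0.1, 1.21]

Iteration 1:
  c_1 = (-0.100000 + 1.210000)/2 = 0.555000
  f(c_1) = f(0.555000) = 0.076941
  f(a) × f(c) ≥ 0, new interval: [0.555000, 1.210000]
Iteration 2:
  c_2 = (0.555000 + 1.210000)/2 = 0.882500
  f(c_2) = f(0.882500) = -0.230566
  f(a) × f(c) < 0, new interval: [0.555000, 0.882500]
Iteration 3:
  c_3 = (0.555000 + 0.882500)/2 = 0.718750
  f(c_3) = f(0.718750) = -0.104383
  f(a) × f(c) < 0, new interval: [0.555000, 0.718750]
Iteration 4:
  c_4 = (0.555000 + 0.718750)/2 = 0.636875
  f(c_4) = f(0.636875) = -0.020061
  f(a) × f(c) < 0, new interval: [0.555000, 0.636875]
Iteration 5:
  c_5 = (0.555000 + 0.636875)/2 = 0.595938
  f(c_5) = f(0.595938) = 0.026919
  f(a) × f(c) ≥ 0, new interval: [0.595938, 0.636875]
Iteration 6:
  c_6 = (0.595938 + 0.636875)/2 = 0.616406
  f(c_6) = f(0.616406) = 0.003041
  f(a) × f(c) ≥ 0, new interval: [0.616406, 0.636875]

After 6 iteration(s), the approximation is c_6 = 0.616406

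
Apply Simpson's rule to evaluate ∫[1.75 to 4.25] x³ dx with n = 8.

f(x) = x³
a = 1.75, b = 4.25, n = 8
h = (b - a)/n = 0.312500

Simpson's rule: (h/3)[f(x₀) + 4f(x₁) + 2f(x₂) + ... + f(xₙ)]

x_0 = 1.7500, f(x_0) = 5.359375, coefficient = 1
x_1 = 2.0625, f(x_1) = 8.773682, coefficient = 4
x_2 = 2.3750, f(x_2) = 13.396484, coefficient = 2
x_3 = 2.6875, f(x_3) = 19.410889, coefficient = 4
x_4 = 3.0000, f(x_4) = 27.000000, coefficient = 2
x_5 = 3.3125, f(x_5) = 36.346924, coefficient = 4
x_6 = 3.6250, f(x_6) = 47.634766, coefficient = 2
x_7 = 3.9375, f(x_7) = 61.046631, coefficient = 4
x_8 = 4.2500, f(x_8) = 76.765625, coefficient = 1

I ≈ (0.312500/3) × 760.500000 = 79.218750
Exact value: 79.218750
Error: 0.000000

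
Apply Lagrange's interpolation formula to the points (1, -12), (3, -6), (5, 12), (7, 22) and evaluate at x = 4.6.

Lagrange interpolation formula:
P(x) = Σ yᵢ × Lᵢ(x)
where Lᵢ(x) = Π_{j≠i} (x - xⱼ)/(xᵢ - xⱼ)

L_0(4.6) = (4.6 - 3)/(1 - 3) × (4.6 - 5)/(1 - 5) × (4.6 - 7)/(1 - 7) = -0.032000
L_1(4.6) = (4.6 - 1)/(3 - 1) × (4.6 - 5)/(3 - 5) × (4.6 - 7)/(3 - 7) = 0.216000
L_2(4.6) = (4.6 - 1)/(5 - 1) × (4.6 - 3)/(5 - 3) × (4.6 - 7)/(5 - 7) = 0.864000
L_3(4.6) = (4.6 - 1)/(7 - 1) × (4.6 - 3)/(7 - 3) × (4.6 - 5)/(7 - 5) = -0.048000

P(4.6) = (-12)×L_0(4.6) + (-6)×L_1(4.6) + 12×L_2(4.6) + 22×L_3(4.6)
P(4.6) = 8.400000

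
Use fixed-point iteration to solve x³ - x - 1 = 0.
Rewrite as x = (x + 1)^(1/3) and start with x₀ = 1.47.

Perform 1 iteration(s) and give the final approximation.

Equation: x³ - x - 1 = 0
Fixed-point form: x = (x + 1)^(1/3)
x₀ = 1.47

x_1 = g(1.470000) = 1.351758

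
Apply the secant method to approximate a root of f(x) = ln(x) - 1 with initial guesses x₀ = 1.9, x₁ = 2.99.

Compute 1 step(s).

f(x) = ln(x) - 1
x₀ = 1.9, x₁ = 2.99

Secant formula: x_{n+1} = x_n - f(x_n)(x_n - x_{n-1})/(f(x_n) - f(x_{n-1}))

Iteration 1:
  f(1.900000) = -0.358146
  f(2.990000) = 0.095273
  x_2 = 2.990000 - 0.095273×(2.990000 - 1.900000)/(0.095273 - (-0.358146))
       = 2.760967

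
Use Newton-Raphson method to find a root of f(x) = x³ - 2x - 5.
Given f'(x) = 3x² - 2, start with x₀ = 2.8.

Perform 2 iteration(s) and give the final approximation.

f(x) = x³ - 2x - 5
f'(x) = 3x² - 2
x₀ = 2.8

Newton-Raphson formula: x_{n+1} = x_n - f(x_n)/f'(x_n)

Iteration 1:
  f(2.800000) = 11.352000
  f'(2.800000) = 21.520000
  x_1 = 2.800000 - 11.352000/21.520000 = 2.272491
Iteration 2:
  f(2.272491) = 2.190647
  f'(2.272491) = 13.492642
  x_2 = 2.272491 - 2.190647/13.492642 = 2.110132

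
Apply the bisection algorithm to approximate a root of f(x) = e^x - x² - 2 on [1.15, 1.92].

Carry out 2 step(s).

f(x) = e^x - x² - 2
Initial interval: [1.15, 1.92]

Iteration 1:
  c_1 = (1.150000 + 1.920000)/2 = 1.535000
  f(c_1) = f(1.535000) = 0.285101
  f(a) × f(c) < 0, new interval: [1.150000, 1.535000]
Iteration 2:
  c_2 = (1.150000 + 1.535000)/2 = 1.342500
  f(c_2) = f(1.342500) = 0.026297
  f(a) × f(c) < 0, new interval: [1.150000, 1.342500]

After 2 iteration(s), the approximation is c_2 = 1.342500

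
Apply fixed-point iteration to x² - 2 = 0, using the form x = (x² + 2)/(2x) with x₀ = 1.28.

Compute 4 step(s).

Equation: x² - 2 = 0
Fixed-point form: x = (x² + 2)/(2x)
x₀ = 1.28

x_1 = g(1.280000) = 1.421250
x_2 = g(1.421250) = 1.414231
x_3 = g(1.414231) = 1.414214
x_4 = g(1.414214) = 1.414214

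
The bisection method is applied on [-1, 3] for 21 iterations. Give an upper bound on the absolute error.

Bisection error bound: |error| ≤ (b-a)/2^n
|error| ≤ (3 - (-1))/2^21 = 4/2^21
|error| ≤ 0.0000019073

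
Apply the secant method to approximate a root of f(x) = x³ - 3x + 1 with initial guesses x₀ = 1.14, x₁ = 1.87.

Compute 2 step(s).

f(x) = x³ - 3x + 1
x₀ = 1.14, x₁ = 1.87

Secant formula: x_{n+1} = x_n - f(x_n)(x_n - x_{n-1})/(f(x_n) - f(x_{n-1}))

Iteration 1:
  f(1.140000) = -0.938456
  f(1.870000) = 1.929203
  x_2 = 1.870000 - 1.929203×(1.870000 - 1.140000)/(1.929203 - (-0.938456))
       = 1.378896
Iteration 2:
  f(1.870000) = 1.929203
  f(1.378896) = -0.514918
  x_3 = 1.378896 - (-0.514918)×(1.378896 - 1.870000)/(-0.514918 - 1.929203)
       = 1.482360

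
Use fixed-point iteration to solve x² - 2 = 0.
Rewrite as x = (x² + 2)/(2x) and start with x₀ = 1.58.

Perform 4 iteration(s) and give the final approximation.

Equation: x² - 2 = 0
Fixed-point form: x = (x² + 2)/(2x)
x₀ = 1.58

x_1 = g(1.580000) = 1.422911
x_2 = g(1.422911) = 1.414240
x_3 = g(1.414240) = 1.414214
x_4 = g(1.414214) = 1.414214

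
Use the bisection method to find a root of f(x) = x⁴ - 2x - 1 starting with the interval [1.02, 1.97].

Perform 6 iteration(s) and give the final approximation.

f(x) = x⁴ - 2x - 1
Initial interval: [1.02, 1.97]

Iteration 1:
  c_1 = (1.020000 + 1.970000)/2 = 1.495000
  f(c_1) = f(1.495000) = 1.005337
  f(a) × f(c) < 0, new interval: [1.020000, 1.495000]
Iteration 2:
  c_2 = (1.020000 + 1.495000)/2 = 1.257500
  f(c_2) = f(1.257500) = -1.014471
  f(a) × f(c) ≥ 0, new interval: [1.257500, 1.495000]
Iteration 3:
  c_3 = (1.257500 + 1.495000)/2 = 1.376250
  f(c_3) = f(1.376250) = -0.165021
  f(a) × f(c) ≥ 0, new interval: [1.376250, 1.495000]
Iteration 4:
  c_4 = (1.376250 + 1.495000)/2 = 1.435625
  f(c_4) = f(1.435625) = 0.376550
  f(a) × f(c) < 0, new interval: [1.376250, 1.435625]
Iteration 5:
  c_5 = (1.376250 + 1.435625)/2 = 1.405938
  f(c_5) = f(1.405938) = 0.095311
  f(a) × f(c) < 0, new interval: [1.376250, 1.405938]
Iteration 6:
  c_6 = (1.376250 + 1.405938)/2 = 1.391094
  f(c_6) = f(1.391094) = -0.037414
  f(a) × f(c) ≥ 0, new interval: [1.391094, 1.405938]

After 6 iteration(s), the approximation is c_6 = 1.391094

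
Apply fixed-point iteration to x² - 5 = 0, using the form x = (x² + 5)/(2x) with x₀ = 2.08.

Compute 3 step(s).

Equation: x² - 5 = 0
Fixed-point form: x = (x² + 5)/(2x)
x₀ = 2.08

x_1 = g(2.080000) = 2.241923
x_2 = g(2.241923) = 2.236076
x_3 = g(2.236076) = 2.236068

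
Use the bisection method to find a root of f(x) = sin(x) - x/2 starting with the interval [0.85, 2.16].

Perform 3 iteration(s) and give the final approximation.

f(x) = sin(x) - x/2
Initial interval: [0.85, 2.16]

Iteration 1:
  c_1 = (0.850000 + 2.160000)/2 = 1.505000
  f(c_1) = f(1.505000) = 0.245336
  f(a) × f(c) ≥ 0, new interval: [1.505000, 2.160000]
Iteration 2:
  c_2 = (1.505000 + 2.160000)/2 = 1.832500
  f(c_2) = f(1.832500) = 0.049701
  f(a) × f(c) ≥ 0, new interval: [1.832500, 2.160000]
Iteration 3:
  c_3 = (1.832500 + 2.160000)/2 = 1.996250
  f(c_3) = f(1.996250) = -0.087273
  f(a) × f(c) < 0, new interval: [1.832500, 1.996250]

After 3 iteration(s), the approximation is c_3 = 1.996250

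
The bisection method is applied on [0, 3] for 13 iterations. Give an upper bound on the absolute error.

Bisection error bound: |error| ≤ (b-a)/2^n
|error| ≤ (3 - 0)/2^13 = 3/2^13
|error| ≤ 0.0003662109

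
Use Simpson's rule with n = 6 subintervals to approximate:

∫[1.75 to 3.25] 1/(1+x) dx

f(x) = 1/(1+x)
a = 1.75, b = 3.25, n = 6
h = (b - a)/n = 0.250000

Simpson's rule: (h/3)[f(x₀) + 4f(x₁) + 2f(x₂) + ... + f(xₙ)]

x_0 = 1.7500, f(x_0) = 0.363636, coefficient = 1
x_1 = 2.0000, f(x_1) = 0.333333, coefficient = 4
x_2 = 2.2500, f(x_2) = 0.307692, coefficient = 2
x_3 = 2.5000, f(x_3) = 0.285714, coefficient = 4
x_4 = 2.7500, f(x_4) = 0.266667, coefficient = 2
x_5 = 3.0000, f(x_5) = 0.250000, coefficient = 4
x_6 = 3.2500, f(x_6) = 0.235294, coefficient = 1

I ≈ (0.250000/3) × 5.223839 = 0.435320
Exact value: 0.435318
Error: 0.000002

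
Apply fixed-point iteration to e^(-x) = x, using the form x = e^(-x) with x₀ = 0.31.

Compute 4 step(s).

Equation: e^(-x) = x
Fixed-point form: x = e^(-x)
x₀ = 0.31

x_1 = g(0.310000) = 0.733447
x_2 = g(0.733447) = 0.480251
x_3 = g(0.480251) = 0.618628
x_4 = g(0.618628) = 0.538683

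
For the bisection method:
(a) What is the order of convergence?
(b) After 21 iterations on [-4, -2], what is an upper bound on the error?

(a) Bisection has linear (order 1) convergence; the error is halved each step.

(b) Error bound = (b-a)/2^n = (-2 - (-4))/2^{21}
    = 2/2^{21}

(a) 1 (linear); (b) error ≤ 9.54e-07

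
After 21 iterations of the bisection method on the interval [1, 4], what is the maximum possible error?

Bisection error bound: |error| ≤ (b-a)/2^n
|error| ≤ (4 - 1)/2^21 = 3/2^21
|error| ≤ 0.0000014305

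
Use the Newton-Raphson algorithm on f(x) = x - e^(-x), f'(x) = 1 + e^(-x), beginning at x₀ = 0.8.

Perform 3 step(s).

f(x) = x - e^(-x)
f'(x) = 1 + e^(-x)
x₀ = 0.8

Newton-Raphson formula: x_{n+1} = x_n - f(x_n)/f'(x_n)

Iteration 1:
  f(0.800000) = 0.350671
  f'(0.800000) = 1.449329
  x_1 = 0.800000 - 0.350671/1.449329 = 0.558046
Iteration 2:
  f(0.558046) = -0.014280
  f'(0.558046) = 1.572326
  x_2 = 0.558046 - (-0.014280)/1.572326 = 0.567128
Iteration 3:
  f(0.567128) = -0.000024
  f'(0.567128) = 1.567152
  x_3 = 0.567128 - (-0.000024)/1.567152 = 0.567143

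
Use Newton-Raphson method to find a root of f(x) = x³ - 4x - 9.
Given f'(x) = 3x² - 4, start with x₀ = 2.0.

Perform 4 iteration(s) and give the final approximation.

f(x) = x³ - 4x - 9
f'(x) = 3x² - 4
x₀ = 2.0

Newton-Raphson formula: x_{n+1} = x_n - f(x_n)/f'(x_n)

Iteration 1:
  f(2.000000) = -9.000000
  f'(2.000000) = 8.000000
  x_1 = 2.000000 - (-9.000000)/8.000000 = 3.125000
Iteration 2:
  f(3.125000) = 9.017578
  f'(3.125000) = 25.296875
  x_2 = 3.125000 - 9.017578/25.296875 = 2.768530
Iteration 3:
  f(2.768530) = 1.145993
  f'(2.768530) = 18.994274
  x_3 = 2.768530 - 1.145993/18.994274 = 2.708196
Iteration 4:
  f(2.708196) = 0.030014
  f'(2.708196) = 18.002983
  x_4 = 2.708196 - 0.030014/18.002983 = 2.706529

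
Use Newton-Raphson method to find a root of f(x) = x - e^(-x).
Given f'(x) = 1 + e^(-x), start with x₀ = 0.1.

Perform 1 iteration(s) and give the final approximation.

f(x) = x - e^(-x)
f'(x) = 1 + e^(-x)
x₀ = 0.1

Newton-Raphson formula: x_{n+1} = x_n - f(x_n)/f'(x_n)

Iteration 1:
  f(0.100000) = -0.804837
  f'(0.100000) = 1.904837
  x_1 = 0.100000 - (-0.804837)/1.904837 = 0.522523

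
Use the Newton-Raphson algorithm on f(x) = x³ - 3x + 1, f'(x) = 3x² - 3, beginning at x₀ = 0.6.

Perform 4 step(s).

f(x) = x³ - 3x + 1
f'(x) = 3x² - 3
x₀ = 0.6

Newton-Raphson formula: x_{n+1} = x_n - f(x_n)/f'(x_n)

Iteration 1:
  f(0.600000) = -0.584000
  f'(0.600000) = -1.920000
  x_1 = 0.600000 - (-0.584000)/(-1.920000) = 0.295833
Iteration 2:
  f(0.295833) = 0.138391
  f'(0.295833) = -2.737448
  x_2 = 0.295833 - 0.138391/(-2.737448) = 0.346388
Iteration 3:
  f(0.346388) = 0.002397
  f'(0.346388) = -2.640046
  x_3 = 0.346388 - 0.002397/(-2.640046) = 0.347296
Iteration 4:
  f(0.347296) = 0.000001
  f'(0.347296) = -2.638156
  x_4 = 0.347296 - 0.000001/(-2.638156) = 0.347296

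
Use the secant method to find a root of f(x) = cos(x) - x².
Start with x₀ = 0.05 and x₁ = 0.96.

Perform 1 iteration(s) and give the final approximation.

f(x) = cos(x) - x²
x₀ = 0.05, x₁ = 0.96

Secant formula: x_{n+1} = x_n - f(x_n)(x_n - x_{n-1})/(f(x_n) - f(x_{n-1}))

Iteration 1:
  f(0.050000) = 0.996250
  f(0.960000) = -0.348080
  x_2 = 0.960000 - (-0.348080)×(0.960000 - 0.050000)/(-0.348080 - 0.996250)
       = 0.724379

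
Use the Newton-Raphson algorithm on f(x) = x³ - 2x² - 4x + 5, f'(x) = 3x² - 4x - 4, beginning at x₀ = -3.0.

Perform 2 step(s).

f(x) = x³ - 2x² - 4x + 5
f'(x) = 3x² - 4x - 4
x₀ = -3.0

Newton-Raphson formula: x_{n+1} = x_n - f(x_n)/f'(x_n)

Iteration 1:
  f(-3.000000) = -28.000000
  f'(-3.000000) = 35.000000
  x_1 = -3.000000 - (-28.000000)/35.000000 = -2.200000
Iteration 2:
  f(-2.200000) = -6.528000
  f'(-2.200000) = 19.320000
  x_2 = -2.200000 - (-6.528000)/19.320000 = -1.862112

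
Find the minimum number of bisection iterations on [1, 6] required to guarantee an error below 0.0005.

We need (b-a)/2^n ≤ 0.0005
(6 - 1)/2^n ≤ 0.0005
5/2^n ≤ 0.0005
2^n ≥ 10000
n ≥ log₂(10000) = 13.29
n ≥ 14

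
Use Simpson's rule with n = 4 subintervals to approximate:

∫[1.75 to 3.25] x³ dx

f(x) = x³
a = 1.75, b = 3.25, n = 4
h = (b - a)/n = 0.375000

Simpson's rule: (h/3)[f(x₀) + 4f(x₁) + 2f(x₂) + ... + f(xₙ)]

x_0 = 1.7500, f(x_0) = 5.359375, coefficient = 1
x_1 = 2.1250, f(x_1) = 9.595703, coefficient = 4
x_2 = 2.5000, f(x_2) = 15.625000, coefficient = 2
x_3 = 2.8750, f(x_3) = 23.763672, coefficient = 4
x_4 = 3.2500, f(x_4) = 34.328125, coefficient = 1

I ≈ (0.375000/3) × 204.375000 = 25.546875
Exact value: 25.546875
Error: 0.000000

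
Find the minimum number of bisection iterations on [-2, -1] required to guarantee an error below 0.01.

We need (b-a)/2^n ≤ 0.01
(-1 - (-2))/2^n ≤ 0.01
1/2^n ≤ 0.01
2^n ≥ 100
n ≥ log₂(100) = 6.64
n ≥ 7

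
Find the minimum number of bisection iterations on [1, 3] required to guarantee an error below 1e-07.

We need (b-a)/2^n ≤ 1e-07
(3 - 1)/2^n ≤ 1e-07
2/2^n ≤ 1e-07
2^n ≥ 20000000
n ≥ log₂(20000000) = 24.25
n ≥ 25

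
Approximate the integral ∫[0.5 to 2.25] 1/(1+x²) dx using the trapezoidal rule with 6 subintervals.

f(x) = 1/(1+x²)
a = 0.5, b = 2.25, n = 6
h = (b - a)/n = 0.291667

Trapezoidal rule: (h/2)[f(x₀) + 2f(x₁) + 2f(x₂) + ... + f(xₙ)]

x_0 = 0.5000, f(x_0) = 0.800000, coefficient = 1
x_1 = 0.7917, f(x_1) = 0.614728, coefficient = 2
x_2 = 1.0833, f(x_2) = 0.460064, coefficient = 2
x_3 = 1.3750, f(x_3) = 0.345946, coefficient = 2
x_4 = 1.6667, f(x_4) = 0.264706, coefficient = 2
x_5 = 1.9583, f(x_5) = 0.206822, coefficient = 2
x_6 = 2.2500, f(x_6) = 0.164948, coefficient = 1

I ≈ (0.291667/2) × 4.749480 = 0.692633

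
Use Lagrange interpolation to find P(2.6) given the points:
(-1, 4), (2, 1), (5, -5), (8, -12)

Lagrange interpolation formula:
P(x) = Σ yᵢ × Lᵢ(x)
where Lᵢ(x) = Π_{j≠i} (x - xⱼ)/(xᵢ - xⱼ)

L_0(2.6) = (2.6 - 2)/(-1 - 2) × (2.6 - 5)/(-1 - 5) × (2.6 - 8)/(-1 - 8) = -0.048000
L_1(2.6) = (2.6 - (-1))/(2 - (-1)) × (2.6 - 5)/(2 - 5) × (2.6 - 8)/(2 - 8) = 0.864000
L_2(2.6) = (2.6 - (-1))/(5 - (-1)) × (2.6 - 2)/(5 - 2) × (2.6 - 8)/(5 - 8) = 0.216000
L_3(2.6) = (2.6 - (-1))/(8 - (-1)) × (2.6 - 2)/(8 - 2) × (2.6 - 5)/(8 - 5) = -0.032000

P(2.6) = 4×L_0(2.6) + 1×L_1(2.6) + (-5)×L_2(2.6) + (-12)×L_3(2.6)
P(2.6) = -0.024000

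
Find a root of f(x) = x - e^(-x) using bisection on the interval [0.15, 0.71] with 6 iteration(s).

f(x) = x - e^(-x)
Initial interval: [0.15, 0.71]

Iteration 1:
  c_1 = (0.150000 + 0.710000)/2 = 0.430000
  f(c_1) = f(0.430000) = -0.220509
  f(a) × f(c) ≥ 0, new interval: [0.430000, 0.710000]
Iteration 2:
  c_2 = (0.430000 + 0.710000)/2 = 0.570000
  f(c_2) = f(0.570000) = 0.004475
  f(a) × f(c) < 0, new interval: [0.430000, 0.570000]
Iteration 3:
  c_3 = (0.430000 + 0.570000)/2 = 0.500000
  f(c_3) = f(0.500000) = -0.106531
  f(a) × f(c) ≥ 0, new interval: [0.500000, 0.570000]
Iteration 4:
  c_4 = (0.500000 + 0.570000)/2 = 0.535000
  f(c_4) = f(0.535000) = -0.050669
  f(a) × f(c) ≥ 0, new interval: [0.535000, 0.570000]
Iteration 5:
  c_5 = (0.535000 + 0.570000)/2 = 0.552500
  f(c_5) = f(0.552500) = -0.023009
  f(a) × f(c) ≥ 0, new interval: [0.552500, 0.570000]
Iteration 6:
  c_6 = (0.552500 + 0.570000)/2 = 0.561250
  f(c_6) = f(0.561250) = -0.009245
  f(a) × f(c) ≥ 0, new interval: [0.561250, 0.570000]

After 6 iteration(s), the approximation is c_6 = 0.561250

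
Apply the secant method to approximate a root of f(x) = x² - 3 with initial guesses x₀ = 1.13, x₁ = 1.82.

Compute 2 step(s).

f(x) = x² - 3
x₀ = 1.13, x₁ = 1.82

Secant formula: x_{n+1} = x_n - f(x_n)(x_n - x_{n-1})/(f(x_n) - f(x_{n-1}))

Iteration 1:
  f(1.130000) = -1.723100
  f(1.820000) = 0.312400
  x_2 = 1.820000 - 0.312400×(1.820000 - 1.130000)/(0.312400 - (-1.723100))
       = 1.714102
Iteration 2:
  f(1.820000) = 0.312400
  f(1.714102) = -0.061855
  x_3 = 1.714102 - (-0.061855)×(1.714102 - 1.820000)/(-0.061855 - 0.312400)
       = 1.731604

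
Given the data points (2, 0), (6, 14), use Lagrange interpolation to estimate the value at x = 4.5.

Lagrange interpolation formula:
P(x) = Σ yᵢ × Lᵢ(x)
where Lᵢ(x) = Π_{j≠i} (x - xⱼ)/(xᵢ - xⱼ)

L_0(4.5) = (4.5 - 6)/(2 - 6) = 0.375000
L_1(4.5) = (4.5 - 2)/(6 - 2) = 0.625000

P(4.5) = 0×L_0(4.5) + 14×L_1(4.5)
P(4.5) = 8.750000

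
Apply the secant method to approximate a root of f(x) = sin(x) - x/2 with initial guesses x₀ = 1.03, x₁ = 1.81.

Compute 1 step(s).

f(x) = sin(x) - x/2
x₀ = 1.03, x₁ = 1.81

Secant formula: x_{n+1} = x_n - f(x_n)(x_n - x_{n-1})/(f(x_n) - f(x_{n-1}))

Iteration 1:
  f(1.030000) = 0.342299
  f(1.810000) = 0.066527
  x_2 = 1.810000 - 0.066527×(1.810000 - 1.030000)/(0.066527 - 0.342299)
       = 1.998166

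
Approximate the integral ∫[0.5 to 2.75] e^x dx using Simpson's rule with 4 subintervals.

f(x) = e^x
a = 0.5, b = 2.75, n = 4
h = (b - a)/n = 0.562500

Simpson's rule: (h/3)[f(x₀) + 4f(x₁) + 2f(x₂) + ... + f(xₙ)]

x_0 = 0.5000, f(x_0) = 1.648721, coefficient = 1
x_1 = 1.0625, f(x_1) = 2.893596, coefficient = 4
x_2 = 1.6250, f(x_2) = 5.078419, coefficient = 2
x_3 = 2.1875, f(x_3) = 8.912903, coefficient = 4
x_4 = 2.7500, f(x_4) = 15.642632, coefficient = 1

I ≈ (0.562500/3) × 74.674187 = 14.001410
Exact value: 13.993911
Error: 0.007499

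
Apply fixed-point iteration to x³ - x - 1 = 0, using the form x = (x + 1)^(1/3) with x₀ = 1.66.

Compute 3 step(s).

Equation: x³ - x - 1 = 0
Fixed-point form: x = (x + 1)^(1/3)
x₀ = 1.66

x_1 = g(1.660000) = 1.385566
x_2 = g(1.385566) = 1.336176
x_3 = g(1.336176) = 1.326891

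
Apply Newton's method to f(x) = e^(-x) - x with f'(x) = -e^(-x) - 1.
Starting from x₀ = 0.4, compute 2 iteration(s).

f(x) = e^(-x) - x
f'(x) = -e^(-x) - 1
x₀ = 0.4

Newton-Raphson formula: x_{n+1} = x_n - f(x_n)/f'(x_n)

Iteration 1:
  f(0.400000) = 0.270320
  f'(0.400000) = -1.670320
  x_1 = 0.400000 - 0.270320/(-1.670320) = 0.561837
Iteration 2:
  f(0.561837) = 0.008323
  f'(0.561837) = -1.570161
  x_2 = 0.561837 - 0.008323/(-1.570161) = 0.567138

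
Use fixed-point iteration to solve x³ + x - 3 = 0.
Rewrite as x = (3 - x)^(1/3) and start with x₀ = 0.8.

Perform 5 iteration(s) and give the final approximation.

Equation: x³ + x - 3 = 0
Fixed-point form: x = (3 - x)^(1/3)
x₀ = 0.8

x_1 = g(0.800000) = 1.300591
x_2 = g(1.300591) = 1.193345
x_3 = g(1.193345) = 1.217938
x_4 = g(1.217938) = 1.212386
x_5 = g(1.212386) = 1.213644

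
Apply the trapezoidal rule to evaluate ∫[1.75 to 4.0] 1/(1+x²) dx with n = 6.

f(x) = 1/(1+x²)
a = 1.75, b = 4.0, n = 6
h = (b - a)/n = 0.375000

Trapezoidal rule: (h/2)[f(x₀) + 2f(x₁) + 2f(x₂) + ... + f(xₙ)]

x_0 = 1.7500, f(x_0) = 0.246154, coefficient = 1
x_1 = 2.1250, f(x_1) = 0.181303, coefficient = 2
x_2 = 2.5000, f(x_2) = 0.137931, coefficient = 2
x_3 = 2.8750, f(x_3) = 0.107926, coefficient = 2
x_4 = 3.2500, f(x_4) = 0.086486, coefficient = 2
x_5 = 3.6250, f(x_5) = 0.070718, coefficient = 2
x_6 = 4.0000, f(x_6) = 0.058824, coefficient = 1

I ≈ (0.375000/2) × 1.473707 = 0.276320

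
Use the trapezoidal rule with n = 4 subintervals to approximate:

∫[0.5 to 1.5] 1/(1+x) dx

f(x) = 1/(1+x)
a = 0.5, b = 1.5, n = 4
h = (b - a)/n = 0.250000

Trapezoidal rule: (h/2)[f(x₀) + 2f(x₁) + 2f(x₂) + ... + f(xₙ)]

x_0 = 0.5000, f(x_0) = 0.666667, coefficient = 1
x_1 = 0.7500, f(x_1) = 0.571429, coefficient = 2
x_2 = 1.0000, f(x_2) = 0.500000, coefficient = 2
x_3 = 1.2500, f(x_3) = 0.444444, coefficient = 2
x_4 = 1.5000, f(x_4) = 0.400000, coefficient = 1

I ≈ (0.250000/2) × 4.098413 = 0.512302
Exact value: 0.510826
Error: 0.001476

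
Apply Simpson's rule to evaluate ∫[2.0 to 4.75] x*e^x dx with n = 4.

f(x) = x*e^x
a = 2.0, b = 4.75, n = 4
h = (b - a)/n = 0.687500

Simpson's rule: (h/3)[f(x₀) + 4f(x₁) + 2f(x₂) + ... + f(xₙ)]

x_0 = 2.0000, f(x_0) = 14.778112, coefficient = 1
x_1 = 2.6875, f(x_1) = 39.492524, coefficient = 4
x_2 = 3.3750, f(x_2) = 98.631958, coefficient = 2
x_3 = 4.0625, f(x_3) = 236.110177, coefficient = 4
x_4 = 4.7500, f(x_4) = 549.025352, coefficient = 1

I ≈ (0.687500/3) × 1863.478184 = 427.047084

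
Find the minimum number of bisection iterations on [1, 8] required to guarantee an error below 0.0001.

We need (b-a)/2^n ≤ 0.0001
(8 - 1)/2^n ≤ 0.0001
7/2^n ≤ 0.0001
2^n ≥ 70000
n ≥ log₂(70000) = 16.10
n ≥ 17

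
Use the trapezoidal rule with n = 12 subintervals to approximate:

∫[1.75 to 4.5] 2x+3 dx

f(x) = 2x+3
a = 1.75, b = 4.5, n = 12
h = (b - a)/n = 0.229167

Trapezoidal rule: (h/2)[f(x₀) + 2f(x₁) + 2f(x₂) + ... + f(xₙ)]

x_0 = 1.7500, f(x_0) = 6.500000, coefficient = 1
x_1 = 1.9792, f(x_1) = 6.958333, coefficient = 2
x_2 = 2.2083, f(x_2) = 7.416667, coefficient = 2
x_3 = 2.4375, f(x_3) = 7.875000, coefficient = 2
x_4 = 2.6667, f(x_4) = 8.333333, coefficient = 2
x_5 = 2.8958, f(x_5) = 8.791667, coefficient = 2
x_6 = 3.1250, f(x_6) = 9.250000, coefficient = 2
x_7 = 3.3542, f(x_7) = 9.708333, coefficient = 2
x_8 = 3.5833, f(x_8) = 10.166667, coefficient = 2
x_9 = 3.8125, f(x_9) = 10.625000, coefficient = 2
x_10 = 4.0417, f(x_10) = 11.083333, coefficient = 2
x_11 = 4.2708, f(x_11) = 11.541667, coefficient = 2
x_12 = 4.5000, f(x_12) = 12.000000, coefficient = 1

I ≈ (0.229167/2) × 222.000000 = 25.437500
Exact value: 25.437500
Error: 0.000000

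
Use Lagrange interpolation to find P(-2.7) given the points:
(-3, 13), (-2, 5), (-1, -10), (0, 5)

Lagrange interpolation formula:
P(x) = Σ yᵢ × Lᵢ(x)
where Lᵢ(x) = Π_{j≠i} (x - xⱼ)/(xᵢ - xⱼ)

L_0(-2.7) = (-2.7 - (-2))/(-3 - (-2)) × (-2.7 - (-1))/(-3 - (-1)) × (-2.7 - 0)/(-3 - 0) = 0.535500
L_1(-2.7) = (-2.7 - (-3))/(-2 - (-3)) × (-2.7 - (-1))/(-2 - (-1)) × (-2.7 - 0)/(-2 - 0) = 0.688500
L_2(-2.7) = (-2.7 - (-3))/(-1 - (-3)) × (-2.7 - (-2))/(-1 - (-2)) × (-2.7 - 0)/(-1 - 0) = -0.283500
L_3(-2.7) = (-2.7 - (-3))/(0 - (-3)) × (-2.7 - (-2))/(0 - (-2)) × (-2.7 - (-1))/(0 - (-1)) = 0.059500

P(-2.7) = 13×L_0(-2.7) + 5×L_1(-2.7) + (-10)×L_2(-2.7) + 5×L_3(-2.7)
P(-2.7) = 13.536500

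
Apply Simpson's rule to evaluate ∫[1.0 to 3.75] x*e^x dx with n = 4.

f(x) = x*e^x
a = 1.0, b = 3.75, n = 4
h = (b - a)/n = 0.687500

Simpson's rule: (h/3)[f(x₀) + 4f(x₁) + 2f(x₂) + ... + f(xₙ)]

x_0 = 1.0000, f(x_0) = 2.718282, coefficient = 1
x_1 = 1.6875, f(x_1) = 9.122539, coefficient = 4
x_2 = 2.3750, f(x_2) = 25.533656, coefficient = 2
x_3 = 3.0625, f(x_3) = 65.479137, coefficient = 4
x_4 = 3.7500, f(x_4) = 159.454058, coefficient = 1

I ≈ (0.687500/3) × 511.646356 = 117.252290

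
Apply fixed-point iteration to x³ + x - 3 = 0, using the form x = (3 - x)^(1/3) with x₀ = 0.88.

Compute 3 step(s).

Equation: x³ + x - 3 = 0
Fixed-point form: x = (3 - x)^(1/3)
x₀ = 0.88

x_1 = g(0.880000) = 1.284632
x_2 = g(1.284632) = 1.197069
x_3 = g(1.197069) = 1.217100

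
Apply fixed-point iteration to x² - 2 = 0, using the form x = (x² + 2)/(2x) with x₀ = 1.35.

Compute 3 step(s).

Equation: x² - 2 = 0
Fixed-point form: x = (x² + 2)/(2x)
x₀ = 1.35

x_1 = g(1.350000) = 1.415741
x_2 = g(1.415741) = 1.414214
x_3 = g(1.414214) = 1.414214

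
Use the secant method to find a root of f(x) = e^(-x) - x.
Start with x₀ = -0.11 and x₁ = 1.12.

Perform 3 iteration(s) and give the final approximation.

f(x) = e^(-x) - x
x₀ = -0.11, x₁ = 1.12

Secant formula: x_{n+1} = x_n - f(x_n)(x_n - x_{n-1})/(f(x_n) - f(x_{n-1}))

Iteration 1:
  f(-0.110000) = 1.226278
  f(1.120000) = -0.793720
  x_2 = 1.120000 - (-0.793720)×(1.120000 - (-0.110000))/(-0.793720 - 1.226278)
       = 0.636695
Iteration 2:
  f(1.120000) = -0.793720
  f(0.636695) = -0.107657
  x_3 = 0.636695 - (-0.107657)×(0.636695 - 1.120000)/(-0.107657 - (-0.793720))
       = 0.560855
Iteration 3:
  f(0.636695) = -0.107657
  f(0.560855) = 0.009866
  x_4 = 0.560855 - 0.009866×(0.560855 - 0.636695)/(0.009866 - (-0.107657))
       = 0.567222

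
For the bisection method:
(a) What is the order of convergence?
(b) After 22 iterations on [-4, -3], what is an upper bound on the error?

(a) Bisection has linear (order 1) convergence; the error is halved each step.

(b) Error bound = (b-a)/2^n = (-3 - (-4))/2^{22}
    = 1/2^{22}

(a) 1 (linear); (b) error ≤ 2.38e-07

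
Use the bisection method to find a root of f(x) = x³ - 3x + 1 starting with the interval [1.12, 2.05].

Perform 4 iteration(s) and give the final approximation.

f(x) = x³ - 3x + 1
Initial interval: [1.12, 2.05]

Iteration 1:
  c_1 = (1.120000 + 2.050000)/2 = 1.585000
  f(c_1) = f(1.585000) = 0.226877
  f(a) × f(c) < 0, new interval: [1.120000, 1.585000]
Iteration 2:
  c_2 = (1.120000 + 1.585000)/2 = 1.352500
  f(c_2) = f(1.352500) = -0.583431
  f(a) × f(c) ≥ 0, new interval: [1.352500, 1.585000]
Iteration 3:
  c_3 = (1.352500 + 1.585000)/2 = 1.468750
  f(c_3) = f(1.468750) = -0.237823
  f(a) × f(c) ≥ 0, new interval: [1.468750, 1.585000]
Iteration 4:
  c_4 = (1.468750 + 1.585000)/2 = 1.526875
  f(c_4) = f(1.526875) = -0.020949
  f(a) × f(c) ≥ 0, new interval: [1.526875, 1.585000]

After 4 iteration(s), the approximation is c_4 = 1.526875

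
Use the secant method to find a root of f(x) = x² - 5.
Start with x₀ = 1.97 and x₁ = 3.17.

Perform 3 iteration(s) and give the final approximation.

f(x) = x² - 5
x₀ = 1.97, x₁ = 3.17

Secant formula: x_{n+1} = x_n - f(x_n)(x_n - x_{n-1})/(f(x_n) - f(x_{n-1}))

Iteration 1:
  f(1.970000) = -1.119100
  f(3.170000) = 5.048900
  x_2 = 3.170000 - 5.048900×(3.170000 - 1.970000)/(5.048900 - (-1.119100))
       = 2.187724
Iteration 2:
  f(3.170000) = 5.048900
  f(2.187724) = -0.213865
  x_3 = 2.187724 - (-0.213865)×(2.187724 - 3.170000)/(-0.213865 - 5.048900)
       = 2.227641
Iteration 3:
  f(2.187724) = -0.213865
  f(2.227641) = -0.037616
  x_4 = 2.227641 - (-0.037616)×(2.227641 - 2.187724)/(-0.037616 - (-0.213865))
       = 2.236160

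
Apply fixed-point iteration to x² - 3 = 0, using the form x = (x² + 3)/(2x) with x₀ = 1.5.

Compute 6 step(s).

Equation: x² - 3 = 0
Fixed-point form: x = (x² + 3)/(2x)
x₀ = 1.5

x_1 = g(1.500000) = 1.750000
x_2 = g(1.750000) = 1.732143
x_3 = g(1.732143) = 1.732051
x_4 = g(1.732051) = 1.732051
x_5 = g(1.732051) = 1.732051
x_6 = g(1.732051) = 1.732051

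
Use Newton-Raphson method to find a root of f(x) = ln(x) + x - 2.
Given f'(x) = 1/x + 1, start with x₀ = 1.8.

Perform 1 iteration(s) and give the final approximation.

f(x) = ln(x) + x - 2
f'(x) = 1/x + 1
x₀ = 1.8

Newton-Raphson formula: x_{n+1} = x_n - f(x_n)/f'(x_n)

Iteration 1:
  f(1.800000) = 0.387787
  f'(1.800000) = 1.555556
  x_1 = 1.800000 - 0.387787/1.555556 = 1.550709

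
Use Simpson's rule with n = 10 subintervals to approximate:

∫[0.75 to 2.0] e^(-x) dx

f(x) = e^(-x)
a = 0.75, b = 2.0, n = 10
h = (b - a)/n = 0.125000

Simpson's rule: (h/3)[f(x₀) + 4f(x₁) + 2f(x₂) + ... + f(xₙ)]

x_0 = 0.7500, f(x_0) = 0.472367, coefficient = 1
x_1 = 0.8750, f(x_1) = 0.416862, coefficient = 4
x_2 = 1.0000, f(x_2) = 0.367879, coefficient = 2
x_3 = 1.1250, f(x_3) = 0.324652, coefficient = 4
x_4 = 1.2500, f(x_4) = 0.286505, coefficient = 2
x_5 = 1.3750, f(x_5) = 0.252840, coefficient = 4
x_6 = 1.5000, f(x_6) = 0.223130, coefficient = 2
x_7 = 1.6250, f(x_7) = 0.196912, coefficient = 4
x_8 = 1.7500, f(x_8) = 0.173774, coefficient = 2
x_9 = 1.8750, f(x_9) = 0.153355, coefficient = 4
x_10 = 2.0000, f(x_10) = 0.135335, coefficient = 1

I ≈ (0.125000/3) × 8.088761 = 0.337032
Exact value: 0.337031
Error: 0.000000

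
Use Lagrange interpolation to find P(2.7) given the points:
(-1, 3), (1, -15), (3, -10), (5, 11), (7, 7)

Lagrange interpolation formula:
P(x) = Σ yᵢ × Lᵢ(x)
where Lᵢ(x) = Π_{j≠i} (x - xⱼ)/(xᵢ - xⱼ)

L_0(2.7) = (2.7 - 1)/(-1 - 1) × (2.7 - 3)/(-1 - 3) × (2.7 - 5)/(-1 - 5) × (2.7 - 7)/(-1 - 7) = -0.013135
L_1(2.7) = (2.7 - (-1))/(1 - (-1)) × (2.7 - 3)/(1 - 3) × (2.7 - 5)/(1 - 5) × (2.7 - 7)/(1 - 7) = 0.114353
L_2(2.7) = (2.7 - (-1))/(3 - (-1)) × (2.7 - 1)/(3 - 1) × (2.7 - 5)/(3 - 5) × (2.7 - 7)/(3 - 7) = 0.972002
L_3(2.7) = (2.7 - (-1))/(5 - (-1)) × (2.7 - 1)/(5 - 1) × (2.7 - 3)/(5 - 3) × (2.7 - 7)/(5 - 7) = -0.084522
L_4(2.7) = (2.7 - (-1))/(7 - (-1)) × (2.7 - 1)/(7 - 1) × (2.7 - 3)/(7 - 3) × (2.7 - 5)/(7 - 5) = 0.011302

P(2.7) = 3×L_0(2.7) + (-15)×L_1(2.7) + (-10)×L_2(2.7) + 11×L_3(2.7) + 7×L_4(2.7)
P(2.7) = -12.325342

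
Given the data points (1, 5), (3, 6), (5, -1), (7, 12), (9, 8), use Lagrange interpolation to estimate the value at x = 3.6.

Lagrange interpolation formula:
P(x) = Σ yᵢ × Lᵢ(x)
where Lᵢ(x) = Π_{j≠i} (x - xⱼ)/(xᵢ - xⱼ)

L_0(3.6) = (3.6 - 3)/(1 - 3) × (3.6 - 5)/(1 - 5) × (3.6 - 7)/(1 - 7) × (3.6 - 9)/(1 - 9) = -0.040163
L_1(3.6) = (3.6 - 1)/(3 - 1) × (3.6 - 5)/(3 - 5) × (3.6 - 7)/(3 - 7) × (3.6 - 9)/(3 - 9) = 0.696150
L_2(3.6) = (3.6 - 1)/(5 - 1) × (3.6 - 3)/(5 - 3) × (3.6 - 7)/(5 - 7) × (3.6 - 9)/(5 - 9) = 0.447525
L_3(3.6) = (3.6 - 1)/(7 - 1) × (3.6 - 3)/(7 - 3) × (3.6 - 5)/(7 - 5) × (3.6 - 9)/(7 - 9) = -0.122850
L_4(3.6) = (3.6 - 1)/(9 - 1) × (3.6 - 3)/(9 - 3) × (3.6 - 5)/(9 - 5) × (3.6 - 7)/(9 - 7) = 0.019338

P(3.6) = 5×L_0(3.6) + 6×L_1(3.6) + (-1)×L_2(3.6) + 12×L_3(3.6) + 8×L_4(3.6)
P(3.6) = 2.209062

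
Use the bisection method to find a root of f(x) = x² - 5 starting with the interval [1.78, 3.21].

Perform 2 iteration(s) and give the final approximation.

f(x) = x² - 5
Initial interval: [1.78, 3.21]

Iteration 1:
  c_1 = (1.780000 + 3.210000)/2 = 2.495000
  f(c_1) = f(2.495000) = 1.225025
  f(a) × f(c) < 0, new interval: [1.780000, 2.495000]
Iteration 2:
  c_2 = (1.780000 + 2.495000)/2 = 2.137500
  f(c_2) = f(2.137500) = -0.431094
  f(a) × f(c) ≥ 0, new interval: [2.137500, 2.495000]

After 2 iteration(s), the approximation is c_2 = 2.137500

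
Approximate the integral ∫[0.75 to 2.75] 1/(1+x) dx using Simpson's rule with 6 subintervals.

f(x) = 1/(1+x)
a = 0.75, b = 2.75, n = 6
h = (b - a)/n = 0.333333

Simpson's rule: (h/3)[f(x₀) + 4f(x₁) + 2f(x₂) + ... + f(xₙ)]

x_0 = 0.7500, f(x_0) = 0.571429, coefficient = 1
x_1 = 1.0833, f(x_1) = 0.480000, coefficient = 4
x_2 = 1.4167, f(x_2) = 0.413793, coefficient = 2
x_3 = 1.7500, f(x_3) = 0.363636, coefficient = 4
x_4 = 2.0833, f(x_4) = 0.324324, coefficient = 2
x_5 = 2.4167, f(x_5) = 0.292683, coefficient = 4
x_6 = 2.7500, f(x_6) = 0.266667, coefficient = 1

I ≈ (0.333333/3) × 6.859607 = 0.762179
Exact value: 0.762140
Error: 0.000039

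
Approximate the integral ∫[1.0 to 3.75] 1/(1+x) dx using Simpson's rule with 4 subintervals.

f(x) = 1/(1+x)
a = 1.0, b = 3.75, n = 4
h = (b - a)/n = 0.687500

Simpson's rule: (h/3)[f(x₀) + 4f(x₁) + 2f(x₂) + ... + f(xₙ)]

x_0 = 1.0000, f(x_0) = 0.500000, coefficient = 1
x_1 = 1.6875, f(x_1) = 0.372093, coefficient = 4
x_2 = 2.3750, f(x_2) = 0.296296, coefficient = 2
x_3 = 3.0625, f(x_3) = 0.246154, coefficient = 4
x_4 = 3.7500, f(x_4) = 0.210526, coefficient = 1

I ≈ (0.687500/3) × 3.776106 = 0.865358
Exact value: 0.864997
Error: 0.000360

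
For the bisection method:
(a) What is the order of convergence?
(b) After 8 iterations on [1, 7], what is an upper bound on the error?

(a) Bisection has linear (order 1) convergence; the error is halved each step.

(b) Error bound = (b-a)/2^n = (7 - 1)/2^{8}
    = 6/2^{8}

(a) 1 (linear); (b) error ≤ 2.34e-02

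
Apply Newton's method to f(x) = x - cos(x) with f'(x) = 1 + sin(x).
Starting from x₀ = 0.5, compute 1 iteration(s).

f(x) = x - cos(x)
f'(x) = 1 + sin(x)
x₀ = 0.5

Newton-Raphson formula: x_{n+1} = x_n - f(x_n)/f'(x_n)

Iteration 1:
  f(0.500000) = -0.377583
  f'(0.500000) = 1.479426
  x_1 = 0.500000 - (-0.377583)/1.479426 = 0.755222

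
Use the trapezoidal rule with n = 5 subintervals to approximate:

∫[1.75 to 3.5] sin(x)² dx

f(x) = sin(x)²
a = 1.75, b = 3.5, n = 5
h = (b - a)/n = 0.350000

Trapezoidal rule: (h/2)[f(x₀) + 2f(x₁) + 2f(x₂) + ... + f(xₙ)]

x_0 = 1.7500, f(x_0) = 0.968228, coefficient = 1
x_1 = 2.1000, f(x_1) = 0.745130, coefficient = 2
x_2 = 2.4500, f(x_2) = 0.406744, coefficient = 2
x_3 = 2.8000, f(x_3) = 0.112217, coefficient = 2
x_4 = 3.1500, f(x_4) = 0.000071, coefficient = 2
x_5 = 3.5000, f(x_5) = 0.123049, coefficient = 1

I ≈ (0.350000/2) × 3.619601 = 0.633430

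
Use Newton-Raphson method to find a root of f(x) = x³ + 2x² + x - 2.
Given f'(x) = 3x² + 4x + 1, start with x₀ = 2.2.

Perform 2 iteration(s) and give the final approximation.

f(x) = x³ + 2x² + x - 2
f'(x) = 3x² + 4x + 1
x₀ = 2.2

Newton-Raphson formula: x_{n+1} = x_n - f(x_n)/f'(x_n)

Iteration 1:
  f(2.200000) = 20.528000
  f'(2.200000) = 24.320000
  x_1 = 2.200000 - 20.528000/24.320000 = 1.355921
Iteration 2:
  f(1.355921) = 5.525855
  f'(1.355921) = 11.939250
  x_2 = 1.355921 - 5.525855/11.939250 = 0.893090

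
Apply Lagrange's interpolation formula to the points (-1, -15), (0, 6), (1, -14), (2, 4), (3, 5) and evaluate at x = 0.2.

Lagrange interpolation formula:
P(x) = Σ yᵢ × Lᵢ(x)
where Lᵢ(x) = Π_{j≠i} (x - xⱼ)/(xᵢ - xⱼ)

L_0(0.2) = (0.2 - 0)/(-1 - 0) × (0.2 - 1)/(-1 - 1) × (0.2 - 2)/(-1 - 2) × (0.2 - 3)/(-1 - 3) = -0.033600
L_1(0.2) = (0.2 - (-1))/(0 - (-1)) × (0.2 - 1)/(0 - 1) × (0.2 - 2)/(0 - 2) × (0.2 - 3)/(0 - 3) = 0.806400
L_2(0.2) = (0.2 - (-1))/(1 - (-1)) × (0.2 - 0)/(1 - 0) × (0.2 - 2)/(1 - 2) × (0.2 - 3)/(1 - 3) = 0.302400
L_3(0.2) = (0.2 - (-1))/(2 - (-1)) × (0.2 - 0)/(2 - 0) × (0.2 - 1)/(2 - 1) × (0.2 - 3)/(2 - 3) = -0.089600
L_4(0.2) = (0.2 - (-1))/(3 - (-1)) × (0.2 - 0)/(3 - 0) × (0.2 - 1)/(3 - 1) × (0.2 - 2)/(3 - 2) = 0.014400

P(0.2) = (-15)×L_0(0.2) + 6×L_1(0.2) + (-14)×L_2(0.2) + 4×L_3(0.2) + 5×L_4(0.2)
P(0.2) = 0.822400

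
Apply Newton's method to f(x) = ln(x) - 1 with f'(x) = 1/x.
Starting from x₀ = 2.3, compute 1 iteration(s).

f(x) = ln(x) - 1
f'(x) = 1/x
x₀ = 2.3

Newton-Raphson formula: x_{n+1} = x_n - f(x_n)/f'(x_n)

Iteration 1:
  f(2.300000) = -0.167091
  f'(2.300000) = 0.434783
  x_1 = 2.300000 - (-0.167091)/0.434783 = 2.684309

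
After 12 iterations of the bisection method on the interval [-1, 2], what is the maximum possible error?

Bisection error bound: |error| ≤ (b-a)/2^n
|error| ≤ (2 - (-1))/2^12 = 3/2^12
|error| ≤ 0.0007324219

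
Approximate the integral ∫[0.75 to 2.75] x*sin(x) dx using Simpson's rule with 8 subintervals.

f(x) = x*sin(x)
a = 0.75, b = 2.75, n = 8
h = (b - a)/n = 0.250000

Simpson's rule: (h/3)[f(x₀) + 4f(x₁) + 2f(x₂) + ... + f(xₙ)]

x_0 = 0.7500, f(x_0) = 0.511229, coefficient = 1
x_1 = 1.0000, f(x_1) = 0.841471, coefficient = 4
x_2 = 1.2500, f(x_2) = 1.186231, coefficient = 2
x_3 = 1.5000, f(x_3) = 1.496242, coefficient = 4
x_4 = 1.7500, f(x_4) = 1.721975, coefficient = 2
x_5 = 2.0000, f(x_5) = 1.818595, coefficient = 4
x_6 = 2.2500, f(x_6) = 1.750665, coefficient = 2
x_7 = 2.5000, f(x_7) = 1.496180, coefficient = 4
x_8 = 2.7500, f(x_8) = 1.049568, coefficient = 1

I ≈ (0.250000/3) × 33.488493 = 2.790708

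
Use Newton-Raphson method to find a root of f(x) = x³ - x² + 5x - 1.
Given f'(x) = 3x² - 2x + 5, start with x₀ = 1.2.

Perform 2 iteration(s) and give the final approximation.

f(x) = x³ - x² + 5x - 1
f'(x) = 3x² - 2x + 5
x₀ = 1.2

Newton-Raphson formula: x_{n+1} = x_n - f(x_n)/f'(x_n)

Iteration 1:
  f(1.200000) = 5.288000
  f'(1.200000) = 6.920000
  x_1 = 1.200000 - 5.288000/6.920000 = 0.435838
Iteration 2:
  f(0.435838) = 1.072025
  f'(0.435838) = 4.698188
  x_2 = 0.435838 - 1.072025/4.698188 = 0.207660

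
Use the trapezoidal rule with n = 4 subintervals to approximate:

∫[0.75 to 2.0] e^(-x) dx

f(x) = e^(-x)
a = 0.75, b = 2.0, n = 4
h = (b - a)/n = 0.312500

Trapezoidal rule: (h/2)[f(x₀) + 2f(x₁) + 2f(x₂) + ... + f(xₙ)]

x_0 = 0.7500, f(x_0) = 0.472367, coefficient = 1
x_1 = 1.0625, f(x_1) = 0.345591, coefficient = 2
x_2 = 1.3750, f(x_2) = 0.252840, coefficient = 2
x_3 = 1.6875, f(x_3) = 0.184981, coefficient = 2
x_4 = 2.0000, f(x_4) = 0.135335, coefficient = 1

I ≈ (0.312500/2) × 2.174525 = 0.339770
Exact value: 0.337031
Error: 0.002738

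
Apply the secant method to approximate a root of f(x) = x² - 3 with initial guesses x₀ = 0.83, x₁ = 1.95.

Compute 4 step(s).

f(x) = x² - 3
x₀ = 0.83, x₁ = 1.95

Secant formula: x_{n+1} = x_n - f(x_n)(x_n - x_{n-1})/(f(x_n) - f(x_{n-1}))

Iteration 1:
  f(0.830000) = -2.311100
  f(1.950000) = 0.802500
  x_2 = 1.950000 - 0.802500×(1.950000 - 0.830000)/(0.802500 - (-2.311100))
       = 1.661331
Iteration 2:
  f(1.950000) = 0.802500
  f(1.661331) = -0.239980
  x_3 = 1.661331 - (-0.239980)×(1.661331 - 1.950000)/(-0.239980 - 0.802500)
       = 1.727783
Iteration 3:
  f(1.661331) = -0.239980
  f(1.727783) = -0.014767
  x_4 = 1.727783 - (-0.014767)×(1.727783 - 1.661331)/(-0.014767 - (-0.239980))
       = 1.732140
Iteration 4:
  f(1.727783) = -0.014767
  f(1.732140) = 0.000309
  x_5 = 1.732140 - 0.000309×(1.732140 - 1.727783)/(0.000309 - (-0.014767))
       = 1.732051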